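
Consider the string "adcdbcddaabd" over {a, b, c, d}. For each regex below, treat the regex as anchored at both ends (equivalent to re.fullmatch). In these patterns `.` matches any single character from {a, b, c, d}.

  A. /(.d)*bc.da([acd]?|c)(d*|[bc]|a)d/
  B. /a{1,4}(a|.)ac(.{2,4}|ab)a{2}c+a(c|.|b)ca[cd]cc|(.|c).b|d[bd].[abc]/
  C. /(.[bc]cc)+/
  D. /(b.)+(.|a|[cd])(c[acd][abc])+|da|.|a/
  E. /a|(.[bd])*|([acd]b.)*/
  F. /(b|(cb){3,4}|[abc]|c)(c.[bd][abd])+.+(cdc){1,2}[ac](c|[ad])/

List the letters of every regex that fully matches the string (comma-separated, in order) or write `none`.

A → match
B → no match
C → no match — must end with "cc"
D → no match
E → no match
F → no match

A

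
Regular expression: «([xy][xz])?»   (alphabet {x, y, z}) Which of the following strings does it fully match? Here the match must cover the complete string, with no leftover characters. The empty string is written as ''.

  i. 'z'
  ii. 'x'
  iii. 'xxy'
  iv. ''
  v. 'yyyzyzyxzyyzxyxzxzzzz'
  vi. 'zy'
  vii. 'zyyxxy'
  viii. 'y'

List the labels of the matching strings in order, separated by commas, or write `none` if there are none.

i → no match
ii → no match
iii → no match
iv → match
v → no match
vi → no match
vii → no match
viii → no match

iv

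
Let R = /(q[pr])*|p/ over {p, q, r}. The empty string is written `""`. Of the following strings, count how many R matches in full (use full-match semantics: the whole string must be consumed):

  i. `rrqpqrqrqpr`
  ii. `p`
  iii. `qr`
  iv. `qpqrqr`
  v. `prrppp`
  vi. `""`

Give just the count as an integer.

4

i. `rrqpqrqrqpr` → no match
ii. `p` → match
iii. `qr` → match
iv. `qpqrqr` → match
v. `prrppp` → no match
vi. `""` → match
Total matched: 4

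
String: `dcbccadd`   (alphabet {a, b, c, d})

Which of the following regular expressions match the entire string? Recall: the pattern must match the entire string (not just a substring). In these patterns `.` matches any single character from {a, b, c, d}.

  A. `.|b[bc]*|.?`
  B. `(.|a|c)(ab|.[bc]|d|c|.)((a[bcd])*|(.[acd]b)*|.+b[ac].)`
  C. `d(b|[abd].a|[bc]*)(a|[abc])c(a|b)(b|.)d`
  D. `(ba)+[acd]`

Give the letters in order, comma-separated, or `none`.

A → no match
B → no match
C → match
D → no match — must start with `ba`

C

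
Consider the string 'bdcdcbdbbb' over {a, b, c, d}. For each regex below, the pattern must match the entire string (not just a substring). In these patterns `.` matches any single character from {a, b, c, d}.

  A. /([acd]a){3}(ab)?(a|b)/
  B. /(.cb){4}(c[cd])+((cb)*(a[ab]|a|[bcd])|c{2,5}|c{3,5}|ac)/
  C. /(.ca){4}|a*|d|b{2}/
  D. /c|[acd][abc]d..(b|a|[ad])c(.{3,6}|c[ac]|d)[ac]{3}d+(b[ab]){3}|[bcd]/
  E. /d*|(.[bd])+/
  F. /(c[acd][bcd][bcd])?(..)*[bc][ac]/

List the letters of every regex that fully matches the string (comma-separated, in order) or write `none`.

A → no match
B → no match
C → no match
D → no match
E → match
F → no match

E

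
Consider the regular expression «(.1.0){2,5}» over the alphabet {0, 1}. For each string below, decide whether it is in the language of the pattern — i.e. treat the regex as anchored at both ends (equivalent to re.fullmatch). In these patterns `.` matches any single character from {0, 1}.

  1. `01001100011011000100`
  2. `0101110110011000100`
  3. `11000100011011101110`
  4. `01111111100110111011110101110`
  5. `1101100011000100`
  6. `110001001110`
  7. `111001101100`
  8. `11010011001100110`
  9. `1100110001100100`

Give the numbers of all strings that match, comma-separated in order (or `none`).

1, 3, 6, 7, 9

1 → match
2 → no match
3 → match
4 → no match
5 → no match
6 → match
7 → match
8 → no match
9 → match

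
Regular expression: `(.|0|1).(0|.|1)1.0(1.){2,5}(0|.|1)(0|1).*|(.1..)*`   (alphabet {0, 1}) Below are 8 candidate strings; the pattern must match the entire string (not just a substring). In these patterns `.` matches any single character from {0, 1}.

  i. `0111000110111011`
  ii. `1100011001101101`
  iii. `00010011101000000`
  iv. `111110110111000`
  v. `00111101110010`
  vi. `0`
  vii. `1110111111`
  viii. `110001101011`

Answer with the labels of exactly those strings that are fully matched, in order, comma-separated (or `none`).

i → no match
ii → match
iii → match
iv → no match
v → no match
vi. `0` → no match
vii. `1110111111` → no match
viii. `110001101011` → no match

ii, iii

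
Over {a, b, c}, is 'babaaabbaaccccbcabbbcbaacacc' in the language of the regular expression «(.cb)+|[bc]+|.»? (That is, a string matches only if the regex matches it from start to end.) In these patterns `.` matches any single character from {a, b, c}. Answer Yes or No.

No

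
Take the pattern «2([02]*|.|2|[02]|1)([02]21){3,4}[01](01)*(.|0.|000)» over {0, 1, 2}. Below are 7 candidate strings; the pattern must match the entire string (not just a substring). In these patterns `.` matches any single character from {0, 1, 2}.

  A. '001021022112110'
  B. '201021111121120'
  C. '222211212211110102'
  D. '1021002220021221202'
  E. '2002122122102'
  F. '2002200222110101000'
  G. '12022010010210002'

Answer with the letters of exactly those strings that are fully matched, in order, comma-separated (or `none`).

E

A → no match — must start with '2'
B → no match
C → no match
D → no match — must start with '2'
E → match
F → no match
G → no match — must start with '2'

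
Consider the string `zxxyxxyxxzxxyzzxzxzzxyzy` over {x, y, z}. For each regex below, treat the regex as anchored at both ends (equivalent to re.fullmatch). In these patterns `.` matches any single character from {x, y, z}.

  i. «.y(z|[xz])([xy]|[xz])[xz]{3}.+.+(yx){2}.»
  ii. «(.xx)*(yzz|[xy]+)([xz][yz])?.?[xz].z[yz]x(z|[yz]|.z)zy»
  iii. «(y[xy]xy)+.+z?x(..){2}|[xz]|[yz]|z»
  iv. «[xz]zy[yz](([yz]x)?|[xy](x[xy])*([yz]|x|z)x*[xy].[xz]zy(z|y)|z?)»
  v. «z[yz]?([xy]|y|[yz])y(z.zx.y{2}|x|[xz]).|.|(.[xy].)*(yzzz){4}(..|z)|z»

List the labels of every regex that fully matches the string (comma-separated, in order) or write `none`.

ii

i → no match
ii → match
iii → no match
iv → no match
v → no match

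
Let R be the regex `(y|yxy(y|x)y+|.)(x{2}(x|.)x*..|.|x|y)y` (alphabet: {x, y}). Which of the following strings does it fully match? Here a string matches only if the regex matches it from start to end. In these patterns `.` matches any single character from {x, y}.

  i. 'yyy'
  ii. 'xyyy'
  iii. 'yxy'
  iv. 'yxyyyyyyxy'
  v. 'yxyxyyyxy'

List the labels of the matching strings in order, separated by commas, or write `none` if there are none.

i → match
ii → no match
iii → match
iv → match
v → match

i, iii, iv, v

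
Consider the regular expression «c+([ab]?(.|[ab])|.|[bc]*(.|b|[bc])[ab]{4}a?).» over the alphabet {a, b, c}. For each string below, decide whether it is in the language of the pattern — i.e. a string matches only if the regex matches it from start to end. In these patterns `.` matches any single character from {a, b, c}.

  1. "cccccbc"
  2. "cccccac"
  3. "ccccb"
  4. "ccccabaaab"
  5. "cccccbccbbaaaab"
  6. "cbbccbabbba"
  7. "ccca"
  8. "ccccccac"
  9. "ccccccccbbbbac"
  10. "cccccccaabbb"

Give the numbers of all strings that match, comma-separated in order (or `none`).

1 → match
2 → match
3 → match
4 → match
5 → match
6 → match
7 → match
8 → match
9 → match
10 → match

1, 2, 3, 4, 5, 6, 7, 8, 9, 10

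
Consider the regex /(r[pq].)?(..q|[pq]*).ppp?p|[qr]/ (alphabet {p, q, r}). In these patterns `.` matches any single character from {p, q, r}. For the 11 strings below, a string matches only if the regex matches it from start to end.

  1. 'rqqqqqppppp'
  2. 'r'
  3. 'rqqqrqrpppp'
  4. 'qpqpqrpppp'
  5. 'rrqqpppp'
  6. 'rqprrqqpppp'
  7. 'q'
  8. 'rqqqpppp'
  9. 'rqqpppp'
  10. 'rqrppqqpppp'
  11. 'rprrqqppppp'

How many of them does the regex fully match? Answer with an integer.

1. 'rqqqqqppppp' → match
2. 'r' → match
3. 'rqqqrqrpppp' → match
4. 'qpqpqrpppp' → match
5. 'rrqqpppp' → match
6. 'rqprrqqpppp' → match
7. 'q' → match
8. 'rqqqpppp' → match
9. 'rqqpppp' → match
10. 'rqrppqqpppp' → match
11. 'rprrqqppppp' → match
Total matched: 11

11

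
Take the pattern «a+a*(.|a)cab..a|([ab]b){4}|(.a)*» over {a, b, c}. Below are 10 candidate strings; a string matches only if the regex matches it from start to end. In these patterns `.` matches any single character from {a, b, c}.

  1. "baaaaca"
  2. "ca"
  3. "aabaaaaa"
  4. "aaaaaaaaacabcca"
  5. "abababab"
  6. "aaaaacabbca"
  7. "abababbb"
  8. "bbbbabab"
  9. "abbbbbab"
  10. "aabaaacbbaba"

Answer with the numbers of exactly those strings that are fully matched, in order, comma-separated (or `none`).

1 → no match
2 → match
3 → match
4 → match
5 → match
6 → match
7 → match
8 → match
9 → match
10 → no match

2, 3, 4, 5, 6, 7, 8, 9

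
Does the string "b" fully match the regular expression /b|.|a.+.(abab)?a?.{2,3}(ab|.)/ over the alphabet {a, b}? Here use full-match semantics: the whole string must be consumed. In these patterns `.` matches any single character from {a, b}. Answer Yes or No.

Yes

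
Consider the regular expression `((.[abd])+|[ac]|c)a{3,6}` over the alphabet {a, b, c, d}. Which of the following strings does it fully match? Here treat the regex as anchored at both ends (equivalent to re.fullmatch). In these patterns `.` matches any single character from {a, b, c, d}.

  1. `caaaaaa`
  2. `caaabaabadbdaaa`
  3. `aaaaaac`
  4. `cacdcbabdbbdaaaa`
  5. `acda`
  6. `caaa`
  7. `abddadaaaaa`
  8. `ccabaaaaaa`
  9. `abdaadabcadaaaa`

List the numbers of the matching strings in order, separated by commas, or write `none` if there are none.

1, 2, 4, 6, 7, 9

1 → match
2 → match
3 → no match — must end with `a`
4 → match
5 → no match
6 → match
7 → match
8 → no match
9 → match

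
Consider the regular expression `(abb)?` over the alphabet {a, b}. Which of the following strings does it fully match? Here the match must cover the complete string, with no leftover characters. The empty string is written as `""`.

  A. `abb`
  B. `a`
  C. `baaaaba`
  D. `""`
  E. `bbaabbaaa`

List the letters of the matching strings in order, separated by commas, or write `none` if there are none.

A → match
B → no match
C → no match
D → match
E → no match

A, D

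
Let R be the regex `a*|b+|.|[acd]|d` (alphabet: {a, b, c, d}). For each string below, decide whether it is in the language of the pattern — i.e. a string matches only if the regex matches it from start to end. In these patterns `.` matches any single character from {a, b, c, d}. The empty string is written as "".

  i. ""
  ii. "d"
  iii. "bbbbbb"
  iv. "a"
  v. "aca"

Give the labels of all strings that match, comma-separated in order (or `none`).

i, ii, iii, iv

i → match
ii → match
iii → match
iv → match
v → no match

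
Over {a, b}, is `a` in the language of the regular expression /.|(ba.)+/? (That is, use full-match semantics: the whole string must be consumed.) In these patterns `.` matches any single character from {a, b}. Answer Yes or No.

Yes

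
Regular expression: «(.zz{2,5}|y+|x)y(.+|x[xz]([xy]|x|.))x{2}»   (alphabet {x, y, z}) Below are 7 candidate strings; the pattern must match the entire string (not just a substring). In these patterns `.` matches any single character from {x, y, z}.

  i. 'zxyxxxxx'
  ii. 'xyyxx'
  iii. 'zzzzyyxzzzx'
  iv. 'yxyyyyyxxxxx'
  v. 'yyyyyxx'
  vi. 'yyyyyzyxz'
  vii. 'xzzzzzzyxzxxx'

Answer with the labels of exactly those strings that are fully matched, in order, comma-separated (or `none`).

ii, v, vii

i → no match
ii → match
iii → no match
iv → no match
v → match
vi → no match — must end with 'x'
vii → match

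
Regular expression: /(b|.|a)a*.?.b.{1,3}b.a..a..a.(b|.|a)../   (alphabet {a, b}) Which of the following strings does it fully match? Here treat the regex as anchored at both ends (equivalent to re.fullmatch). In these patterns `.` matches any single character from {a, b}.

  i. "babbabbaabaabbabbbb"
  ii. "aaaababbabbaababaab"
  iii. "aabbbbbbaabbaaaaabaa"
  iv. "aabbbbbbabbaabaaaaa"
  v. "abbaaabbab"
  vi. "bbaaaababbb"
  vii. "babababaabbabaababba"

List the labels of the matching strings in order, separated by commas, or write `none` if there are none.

i, ii, iii, iv

i → match
ii → match
iii → match
iv → match
v → no match
vi → no match
vii → no match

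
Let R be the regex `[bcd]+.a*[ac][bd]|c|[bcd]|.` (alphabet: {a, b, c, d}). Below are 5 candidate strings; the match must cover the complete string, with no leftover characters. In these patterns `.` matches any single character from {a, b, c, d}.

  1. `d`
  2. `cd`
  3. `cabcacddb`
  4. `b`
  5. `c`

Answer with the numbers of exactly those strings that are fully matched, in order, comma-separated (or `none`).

1. `d` → match
2. `cd` → no match
3. `cabcacddb` → no match
4. `b` → match
5. `c` → match

1, 4, 5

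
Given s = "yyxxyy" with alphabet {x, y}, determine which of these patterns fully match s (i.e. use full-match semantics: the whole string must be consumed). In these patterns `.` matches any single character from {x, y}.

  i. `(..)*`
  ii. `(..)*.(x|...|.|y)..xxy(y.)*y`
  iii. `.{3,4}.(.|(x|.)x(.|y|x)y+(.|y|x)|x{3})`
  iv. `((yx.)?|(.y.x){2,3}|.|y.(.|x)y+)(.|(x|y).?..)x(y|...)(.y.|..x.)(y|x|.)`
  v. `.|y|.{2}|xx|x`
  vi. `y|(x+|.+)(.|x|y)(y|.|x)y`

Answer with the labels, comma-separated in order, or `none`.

i, iii, vi

i → match
ii → no match
iii → match
iv → no match
v → no match
vi → match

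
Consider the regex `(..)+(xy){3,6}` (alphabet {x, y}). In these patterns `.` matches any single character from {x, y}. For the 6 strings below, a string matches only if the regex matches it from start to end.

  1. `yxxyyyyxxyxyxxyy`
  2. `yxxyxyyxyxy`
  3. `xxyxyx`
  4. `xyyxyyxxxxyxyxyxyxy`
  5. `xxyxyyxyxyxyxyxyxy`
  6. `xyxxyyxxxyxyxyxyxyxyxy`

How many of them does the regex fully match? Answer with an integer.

2

1 → no match — must end with `xy`
2 → no match
3 → no match — must end with `xy`
4 → no match
5 → match
6 → match
Total matched: 2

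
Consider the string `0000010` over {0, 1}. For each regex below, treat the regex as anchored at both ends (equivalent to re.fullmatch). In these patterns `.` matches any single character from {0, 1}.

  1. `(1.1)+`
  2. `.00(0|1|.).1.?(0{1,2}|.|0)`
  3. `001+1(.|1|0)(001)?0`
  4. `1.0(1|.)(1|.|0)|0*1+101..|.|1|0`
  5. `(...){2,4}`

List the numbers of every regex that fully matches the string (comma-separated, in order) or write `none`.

1 → no match — must start with `1`
2 → match
3 → no match — must start with `001`
4 → no match
5 → no match

2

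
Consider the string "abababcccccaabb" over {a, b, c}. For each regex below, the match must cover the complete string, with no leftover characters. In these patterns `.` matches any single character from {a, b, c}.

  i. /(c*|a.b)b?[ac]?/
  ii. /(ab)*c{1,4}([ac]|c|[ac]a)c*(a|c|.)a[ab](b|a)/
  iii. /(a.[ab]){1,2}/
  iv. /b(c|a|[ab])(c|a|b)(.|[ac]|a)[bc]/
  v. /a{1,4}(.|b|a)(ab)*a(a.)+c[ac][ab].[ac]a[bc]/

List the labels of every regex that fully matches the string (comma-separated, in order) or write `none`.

i → no match
ii → match
iii → no match
iv → no match — must start with "b"
v → no match

ii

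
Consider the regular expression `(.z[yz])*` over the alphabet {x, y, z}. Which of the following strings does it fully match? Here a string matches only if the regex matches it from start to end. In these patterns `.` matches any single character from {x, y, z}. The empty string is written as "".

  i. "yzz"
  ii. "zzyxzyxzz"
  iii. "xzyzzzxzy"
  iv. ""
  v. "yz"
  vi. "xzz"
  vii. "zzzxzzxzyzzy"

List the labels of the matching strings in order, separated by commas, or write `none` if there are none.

i, ii, iii, iv, vi, vii

i → match
ii → match
iii → match
iv → match
v → no match
vi → match
vii → match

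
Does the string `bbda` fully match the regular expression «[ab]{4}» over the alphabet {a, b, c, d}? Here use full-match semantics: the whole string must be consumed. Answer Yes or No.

No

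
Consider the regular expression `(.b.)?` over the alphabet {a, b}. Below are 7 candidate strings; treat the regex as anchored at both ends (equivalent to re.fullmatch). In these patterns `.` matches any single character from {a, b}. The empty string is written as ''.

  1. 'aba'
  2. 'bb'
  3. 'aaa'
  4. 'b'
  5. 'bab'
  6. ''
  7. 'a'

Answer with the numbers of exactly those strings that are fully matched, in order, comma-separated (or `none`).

1, 6

1 → match
2 → no match
3 → no match
4 → no match
5 → no match
6 → match
7 → no match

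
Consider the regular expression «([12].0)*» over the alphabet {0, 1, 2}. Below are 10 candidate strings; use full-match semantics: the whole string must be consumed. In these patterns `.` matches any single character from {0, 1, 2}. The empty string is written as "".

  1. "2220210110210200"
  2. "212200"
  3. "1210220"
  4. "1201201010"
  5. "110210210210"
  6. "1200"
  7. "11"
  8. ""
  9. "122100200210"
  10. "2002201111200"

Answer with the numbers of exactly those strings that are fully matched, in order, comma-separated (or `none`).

5, 8

1 → no match
2. "212200" → no match
3. "1210220" → no match
4. "1201201010" → no match
5. "110210210210" → match
6. "1200" → no match
7. "11" → no match
8. "" → match
9. "122100200210" → no match
10 → no match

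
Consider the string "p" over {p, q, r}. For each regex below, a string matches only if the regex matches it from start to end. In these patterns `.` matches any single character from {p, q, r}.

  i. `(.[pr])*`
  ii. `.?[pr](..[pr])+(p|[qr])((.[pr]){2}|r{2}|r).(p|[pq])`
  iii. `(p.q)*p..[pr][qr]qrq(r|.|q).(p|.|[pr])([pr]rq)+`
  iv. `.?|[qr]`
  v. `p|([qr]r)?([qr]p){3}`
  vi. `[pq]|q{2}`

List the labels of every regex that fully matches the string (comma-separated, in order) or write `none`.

i → no match
ii → no match
iii → no match — must end with "rq"
iv → match
v → match
vi → match

iv, v, vi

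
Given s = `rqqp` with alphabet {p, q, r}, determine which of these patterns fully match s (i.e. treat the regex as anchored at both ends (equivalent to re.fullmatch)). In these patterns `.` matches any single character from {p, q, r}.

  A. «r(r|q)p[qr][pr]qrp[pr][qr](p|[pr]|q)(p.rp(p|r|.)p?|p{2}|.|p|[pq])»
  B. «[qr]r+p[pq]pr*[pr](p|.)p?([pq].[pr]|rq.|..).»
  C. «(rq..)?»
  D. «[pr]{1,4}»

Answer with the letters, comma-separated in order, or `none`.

C

A → no match
B → no match
C → match
D → no match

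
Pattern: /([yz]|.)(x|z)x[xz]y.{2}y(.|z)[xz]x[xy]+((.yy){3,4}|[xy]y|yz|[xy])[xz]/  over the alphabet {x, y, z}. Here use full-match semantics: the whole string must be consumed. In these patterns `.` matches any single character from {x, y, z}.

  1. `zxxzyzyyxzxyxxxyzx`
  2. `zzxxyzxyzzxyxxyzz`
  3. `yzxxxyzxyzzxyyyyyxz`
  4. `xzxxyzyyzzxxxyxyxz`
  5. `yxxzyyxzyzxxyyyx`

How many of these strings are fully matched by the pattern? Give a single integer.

1 → match
2 → match
3 → no match
4 → match
5 → no match
Total matched: 3

3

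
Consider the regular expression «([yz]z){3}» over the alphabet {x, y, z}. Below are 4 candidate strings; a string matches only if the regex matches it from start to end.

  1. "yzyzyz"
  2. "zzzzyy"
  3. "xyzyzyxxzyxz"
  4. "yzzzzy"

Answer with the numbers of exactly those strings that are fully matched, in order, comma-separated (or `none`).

1 → match
2 → no match — must end with "z"
3 → no match
4 → no match — must end with "z"

1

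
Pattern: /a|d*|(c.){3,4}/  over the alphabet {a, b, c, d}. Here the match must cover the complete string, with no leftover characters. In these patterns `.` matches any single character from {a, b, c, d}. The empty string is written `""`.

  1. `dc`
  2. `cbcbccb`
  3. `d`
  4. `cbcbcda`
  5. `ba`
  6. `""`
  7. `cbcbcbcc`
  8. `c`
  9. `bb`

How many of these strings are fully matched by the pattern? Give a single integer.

1 → no match
2 → no match
3 → match
4 → no match
5 → no match
6 → match
7 → match
8 → no match
9 → no match
Total matched: 3

3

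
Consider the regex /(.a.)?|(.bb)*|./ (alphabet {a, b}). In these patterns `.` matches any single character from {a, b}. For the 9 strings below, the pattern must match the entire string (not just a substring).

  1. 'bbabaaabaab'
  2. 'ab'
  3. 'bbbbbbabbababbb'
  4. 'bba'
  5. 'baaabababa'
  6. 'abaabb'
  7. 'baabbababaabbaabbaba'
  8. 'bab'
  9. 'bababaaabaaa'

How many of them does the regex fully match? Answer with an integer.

1. 'bbabaaabaab' → no match
2. 'ab' → no match
3 → no match
4. 'bba' → no match
5. 'baaabababa' → no match
6. 'abaabb' → no match
7 → no match
8. 'bab' → match
9. 'bababaaabaaa' → no match
Total matched: 1

1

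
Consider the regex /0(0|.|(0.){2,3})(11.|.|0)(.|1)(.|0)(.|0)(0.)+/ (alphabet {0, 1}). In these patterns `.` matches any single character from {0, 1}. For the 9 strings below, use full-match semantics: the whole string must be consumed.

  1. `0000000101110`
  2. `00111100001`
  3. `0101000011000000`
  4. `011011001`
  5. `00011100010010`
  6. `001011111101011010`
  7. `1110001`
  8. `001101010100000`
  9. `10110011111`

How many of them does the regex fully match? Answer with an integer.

1 → no match
2 → no match
3 → no match
4 → no match
5 → no match
6 → no match
7 → no match — must start with `0`
8 → no match
9 → no match — must start with `0`
Total matched: 0

0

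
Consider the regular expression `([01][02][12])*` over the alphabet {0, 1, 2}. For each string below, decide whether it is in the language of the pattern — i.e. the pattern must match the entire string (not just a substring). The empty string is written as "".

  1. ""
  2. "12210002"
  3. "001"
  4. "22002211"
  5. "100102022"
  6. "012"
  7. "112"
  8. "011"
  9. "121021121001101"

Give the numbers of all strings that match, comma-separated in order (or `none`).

1, 3, 9

1. "" → match
2. "12210002" → no match
3. "001" → match
4. "22002211" → no match
5. "100102022" → no match
6. "012" → no match
7. "112" → no match
8. "011" → no match
9 → match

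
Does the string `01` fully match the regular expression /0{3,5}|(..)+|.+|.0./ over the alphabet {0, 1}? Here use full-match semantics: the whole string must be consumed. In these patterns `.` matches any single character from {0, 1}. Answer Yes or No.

Yes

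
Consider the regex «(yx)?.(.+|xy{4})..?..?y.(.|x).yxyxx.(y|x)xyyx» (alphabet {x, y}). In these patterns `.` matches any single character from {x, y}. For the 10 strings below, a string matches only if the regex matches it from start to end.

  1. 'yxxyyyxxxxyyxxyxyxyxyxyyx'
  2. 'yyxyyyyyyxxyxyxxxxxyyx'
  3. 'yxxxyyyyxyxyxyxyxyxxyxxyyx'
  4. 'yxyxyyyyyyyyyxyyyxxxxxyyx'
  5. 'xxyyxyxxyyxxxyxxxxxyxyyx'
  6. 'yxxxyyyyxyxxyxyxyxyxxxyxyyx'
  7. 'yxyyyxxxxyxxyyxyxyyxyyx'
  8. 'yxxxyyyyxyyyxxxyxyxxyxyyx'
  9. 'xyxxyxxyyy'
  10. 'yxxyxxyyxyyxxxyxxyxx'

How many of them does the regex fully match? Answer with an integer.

1 → no match
2 → match
3 → match
4 → no match
5 → no match
6 → match
7 → no match
8 → no match
9 → no match — must end with 'xyyx'
10 → no match — must end with 'xyyx'
Total matched: 3

3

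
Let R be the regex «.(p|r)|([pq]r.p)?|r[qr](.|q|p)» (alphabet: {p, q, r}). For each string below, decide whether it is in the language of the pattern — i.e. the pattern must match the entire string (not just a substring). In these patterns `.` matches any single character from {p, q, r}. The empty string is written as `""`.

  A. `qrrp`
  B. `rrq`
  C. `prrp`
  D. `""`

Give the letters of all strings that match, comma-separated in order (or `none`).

A. `qrrp` → match
B. `rrq` → match
C. `prrp` → match
D. `""` → match

A, B, C, D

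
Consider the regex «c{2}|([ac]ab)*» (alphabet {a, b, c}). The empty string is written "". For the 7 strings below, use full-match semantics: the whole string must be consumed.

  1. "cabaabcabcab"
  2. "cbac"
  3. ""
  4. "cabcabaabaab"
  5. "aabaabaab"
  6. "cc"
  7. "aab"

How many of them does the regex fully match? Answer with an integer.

6

1 → match
2 → no match
3 → match
4 → match
5 → match
6 → match
7 → match
Total matched: 6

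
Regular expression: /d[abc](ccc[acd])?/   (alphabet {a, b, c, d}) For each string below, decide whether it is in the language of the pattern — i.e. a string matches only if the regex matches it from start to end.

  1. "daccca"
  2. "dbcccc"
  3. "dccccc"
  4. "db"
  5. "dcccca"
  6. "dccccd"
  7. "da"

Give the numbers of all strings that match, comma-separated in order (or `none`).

1, 2, 3, 4, 5, 6, 7

1 → match
2 → match
3 → match
4 → match
5 → match
6 → match
7 → match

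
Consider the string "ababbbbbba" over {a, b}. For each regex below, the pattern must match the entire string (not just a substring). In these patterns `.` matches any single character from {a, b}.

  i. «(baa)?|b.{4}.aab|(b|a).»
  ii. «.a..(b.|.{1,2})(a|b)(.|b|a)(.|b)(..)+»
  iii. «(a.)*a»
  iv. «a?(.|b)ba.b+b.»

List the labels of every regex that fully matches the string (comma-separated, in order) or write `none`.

i → no match
ii → no match
iii → no match
iv → match

iv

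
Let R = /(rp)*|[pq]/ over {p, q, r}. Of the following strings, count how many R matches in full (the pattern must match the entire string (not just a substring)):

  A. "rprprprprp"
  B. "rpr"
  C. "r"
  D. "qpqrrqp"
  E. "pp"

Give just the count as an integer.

1

A. "rprprprprp" → match
B. "rpr" → no match
C. "r" → no match
D. "qpqrrqp" → no match
E. "pp" → no match
Total matched: 1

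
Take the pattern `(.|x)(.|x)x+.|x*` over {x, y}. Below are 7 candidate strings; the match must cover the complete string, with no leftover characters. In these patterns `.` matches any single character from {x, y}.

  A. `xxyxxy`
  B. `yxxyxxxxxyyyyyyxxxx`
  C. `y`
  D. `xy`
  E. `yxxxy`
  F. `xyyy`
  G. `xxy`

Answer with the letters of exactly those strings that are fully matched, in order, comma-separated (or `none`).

A → no match
B → no match
C → no match
D → no match
E → match
F → no match
G → no match

E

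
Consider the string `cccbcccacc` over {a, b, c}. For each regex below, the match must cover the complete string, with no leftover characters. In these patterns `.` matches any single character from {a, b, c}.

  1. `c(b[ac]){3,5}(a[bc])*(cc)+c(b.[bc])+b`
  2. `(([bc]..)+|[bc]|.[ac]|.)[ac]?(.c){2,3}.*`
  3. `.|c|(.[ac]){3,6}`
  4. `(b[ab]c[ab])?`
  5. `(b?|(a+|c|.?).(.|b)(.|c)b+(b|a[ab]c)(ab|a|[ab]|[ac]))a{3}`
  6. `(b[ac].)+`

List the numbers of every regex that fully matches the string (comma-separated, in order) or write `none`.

2

1 → no match — must start with `cb`
2 → match
3 → no match
4 → no match
5 → no match — must end with `a`
6 → no match — must start with `b`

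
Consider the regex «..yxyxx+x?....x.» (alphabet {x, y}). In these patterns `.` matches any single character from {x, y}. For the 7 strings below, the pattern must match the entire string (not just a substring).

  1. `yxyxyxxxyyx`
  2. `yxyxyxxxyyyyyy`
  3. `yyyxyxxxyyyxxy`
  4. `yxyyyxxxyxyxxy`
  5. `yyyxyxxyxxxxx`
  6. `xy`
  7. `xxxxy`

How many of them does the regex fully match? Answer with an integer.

1 → no match
2 → no match
3 → match
4 → no match
5 → match
6 → no match
7 → no match
Total matched: 2

2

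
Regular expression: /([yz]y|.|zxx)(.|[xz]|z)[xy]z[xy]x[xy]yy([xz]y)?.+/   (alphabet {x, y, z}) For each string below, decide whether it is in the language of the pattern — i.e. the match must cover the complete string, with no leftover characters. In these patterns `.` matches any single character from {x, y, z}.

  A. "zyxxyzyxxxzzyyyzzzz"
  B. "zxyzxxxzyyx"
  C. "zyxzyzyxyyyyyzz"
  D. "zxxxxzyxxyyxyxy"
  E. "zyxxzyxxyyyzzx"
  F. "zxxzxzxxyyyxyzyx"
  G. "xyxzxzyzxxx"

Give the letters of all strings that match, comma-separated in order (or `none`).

D, E, F

A → no match
B → no match
C → no match
D → match
E → match
F → match
G → no match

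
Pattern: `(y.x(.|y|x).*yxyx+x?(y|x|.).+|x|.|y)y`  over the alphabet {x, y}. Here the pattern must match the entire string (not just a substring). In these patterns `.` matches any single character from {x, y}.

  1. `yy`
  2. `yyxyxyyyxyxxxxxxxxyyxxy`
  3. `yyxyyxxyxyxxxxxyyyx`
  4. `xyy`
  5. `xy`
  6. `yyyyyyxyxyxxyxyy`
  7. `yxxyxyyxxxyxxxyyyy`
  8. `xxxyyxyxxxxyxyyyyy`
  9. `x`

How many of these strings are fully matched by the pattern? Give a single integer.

3

1 → match
2 → match
3 → no match — must end with `y`
4 → no match
5 → match
6 → no match
7 → no match
8 → no match
9 → no match — must end with `y`
Total matched: 3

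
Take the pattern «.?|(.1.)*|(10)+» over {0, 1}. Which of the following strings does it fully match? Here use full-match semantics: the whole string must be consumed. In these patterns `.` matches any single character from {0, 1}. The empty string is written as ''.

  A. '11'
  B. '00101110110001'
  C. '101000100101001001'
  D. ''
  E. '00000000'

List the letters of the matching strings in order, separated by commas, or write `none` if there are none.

D

A. '11' → no match
B → no match
C → no match
D. '' → match
E. '00000000' → no match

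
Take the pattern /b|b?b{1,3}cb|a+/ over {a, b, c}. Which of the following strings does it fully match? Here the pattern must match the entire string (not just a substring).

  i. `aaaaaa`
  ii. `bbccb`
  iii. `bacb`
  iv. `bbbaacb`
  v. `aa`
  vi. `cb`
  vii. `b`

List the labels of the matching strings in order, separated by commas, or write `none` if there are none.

i → match
ii → no match
iii → no match
iv → no match
v → match
vi → no match
vii → match

i, v, vii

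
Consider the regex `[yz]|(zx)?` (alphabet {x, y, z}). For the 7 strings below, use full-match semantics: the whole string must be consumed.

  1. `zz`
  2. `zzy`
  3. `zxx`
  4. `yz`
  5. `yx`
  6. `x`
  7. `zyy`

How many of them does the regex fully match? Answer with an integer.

1. `zz` → no match
2. `zzy` → no match
3. `zxx` → no match
4. `yz` → no match
5. `yx` → no match
6. `x` → no match
7. `zyy` → no match
Total matched: 0

0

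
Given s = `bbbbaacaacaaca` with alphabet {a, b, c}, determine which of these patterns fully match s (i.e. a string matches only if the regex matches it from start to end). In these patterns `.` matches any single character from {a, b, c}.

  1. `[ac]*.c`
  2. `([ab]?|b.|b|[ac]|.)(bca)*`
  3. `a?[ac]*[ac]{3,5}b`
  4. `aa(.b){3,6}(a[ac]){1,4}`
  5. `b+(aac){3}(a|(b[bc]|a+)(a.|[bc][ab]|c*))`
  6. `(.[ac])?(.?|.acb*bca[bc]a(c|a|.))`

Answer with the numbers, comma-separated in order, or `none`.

1 → no match — must end with `c`
2 → no match
3 → no match — must end with `b`
4 → no match — must start with `aa`
5 → match
6 → no match

5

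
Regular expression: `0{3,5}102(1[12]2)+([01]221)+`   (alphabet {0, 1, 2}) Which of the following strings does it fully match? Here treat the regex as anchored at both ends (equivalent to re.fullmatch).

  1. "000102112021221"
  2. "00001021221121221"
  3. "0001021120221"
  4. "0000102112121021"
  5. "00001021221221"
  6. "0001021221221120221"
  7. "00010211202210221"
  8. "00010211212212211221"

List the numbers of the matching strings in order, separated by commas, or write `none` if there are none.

2, 3, 5, 6, 7, 8

1 → no match
2 → match
3 → match
4 → no match — must end with "221"
5 → match
6 → match
7 → match
8 → match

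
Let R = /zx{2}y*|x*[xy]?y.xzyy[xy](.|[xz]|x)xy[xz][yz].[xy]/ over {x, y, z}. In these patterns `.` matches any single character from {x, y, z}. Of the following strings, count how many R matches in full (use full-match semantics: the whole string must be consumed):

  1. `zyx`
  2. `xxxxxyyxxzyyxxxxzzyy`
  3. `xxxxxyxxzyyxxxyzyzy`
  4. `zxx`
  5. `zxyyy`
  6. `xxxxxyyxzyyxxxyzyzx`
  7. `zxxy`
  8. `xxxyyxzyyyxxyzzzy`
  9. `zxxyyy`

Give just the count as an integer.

6

1 → no match
2 → no match
3 → match
4 → match
5 → no match
6 → match
7 → match
8 → match
9 → match
Total matched: 6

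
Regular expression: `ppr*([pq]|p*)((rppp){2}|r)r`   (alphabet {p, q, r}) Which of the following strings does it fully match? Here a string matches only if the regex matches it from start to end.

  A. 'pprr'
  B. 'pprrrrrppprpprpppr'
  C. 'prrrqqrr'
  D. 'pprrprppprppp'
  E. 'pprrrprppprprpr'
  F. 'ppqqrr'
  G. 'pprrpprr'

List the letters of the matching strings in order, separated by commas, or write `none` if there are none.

A, G

A → match
B → no match
C → no match — must start with 'pp'
D → no match — must end with 'r'
E → no match
F → no match
G → match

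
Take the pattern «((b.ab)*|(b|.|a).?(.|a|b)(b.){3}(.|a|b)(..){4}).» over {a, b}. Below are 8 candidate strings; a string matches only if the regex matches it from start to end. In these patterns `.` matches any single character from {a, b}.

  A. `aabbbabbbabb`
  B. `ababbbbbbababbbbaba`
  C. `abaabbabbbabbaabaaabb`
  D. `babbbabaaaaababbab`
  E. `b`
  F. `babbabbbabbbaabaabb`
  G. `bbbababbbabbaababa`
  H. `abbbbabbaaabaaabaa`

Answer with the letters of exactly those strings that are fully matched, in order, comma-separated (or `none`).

A → no match
B → match
C → no match
D → match
E → match
F → match
G → match
H → match

B, D, E, F, G, H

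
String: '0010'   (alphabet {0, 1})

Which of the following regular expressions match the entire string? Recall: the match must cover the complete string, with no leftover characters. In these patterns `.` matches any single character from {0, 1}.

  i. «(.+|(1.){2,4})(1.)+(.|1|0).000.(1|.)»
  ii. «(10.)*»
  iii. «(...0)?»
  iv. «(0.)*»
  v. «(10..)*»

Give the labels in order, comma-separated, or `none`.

i → no match
ii → no match
iii → match
iv → no match
v → no match

iii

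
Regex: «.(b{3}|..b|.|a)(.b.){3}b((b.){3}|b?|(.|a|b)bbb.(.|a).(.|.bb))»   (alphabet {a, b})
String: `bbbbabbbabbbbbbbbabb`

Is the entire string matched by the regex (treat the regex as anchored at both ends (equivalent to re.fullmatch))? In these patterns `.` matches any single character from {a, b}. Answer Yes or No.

Yes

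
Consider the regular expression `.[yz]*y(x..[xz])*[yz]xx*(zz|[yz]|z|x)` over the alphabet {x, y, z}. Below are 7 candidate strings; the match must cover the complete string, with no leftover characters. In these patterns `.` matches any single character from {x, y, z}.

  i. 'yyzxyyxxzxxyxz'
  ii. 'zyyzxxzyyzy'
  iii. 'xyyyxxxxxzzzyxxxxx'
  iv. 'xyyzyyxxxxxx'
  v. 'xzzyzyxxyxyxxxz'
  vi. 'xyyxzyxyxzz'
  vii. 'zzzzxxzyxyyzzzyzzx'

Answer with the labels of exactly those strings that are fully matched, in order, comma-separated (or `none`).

i → no match
ii. 'zyyzxxzyyzy' → no match
iii → match
iv. 'xyyzyyxxxxxx' → match
v → match
vi. 'xyyxzyxyxzz' → match
vii → no match

iii, iv, v, vi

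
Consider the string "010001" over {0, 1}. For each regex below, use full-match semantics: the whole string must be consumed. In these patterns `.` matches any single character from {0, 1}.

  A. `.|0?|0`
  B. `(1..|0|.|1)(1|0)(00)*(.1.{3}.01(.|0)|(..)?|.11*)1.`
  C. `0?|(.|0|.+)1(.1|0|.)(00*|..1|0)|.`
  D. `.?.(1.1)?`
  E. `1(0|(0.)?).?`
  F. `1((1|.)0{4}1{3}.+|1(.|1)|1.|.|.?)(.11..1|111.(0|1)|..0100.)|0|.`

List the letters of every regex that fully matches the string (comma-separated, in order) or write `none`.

A → no match
B → no match
C → match
D → no match
E → no match — must start with "1"
F → no match

C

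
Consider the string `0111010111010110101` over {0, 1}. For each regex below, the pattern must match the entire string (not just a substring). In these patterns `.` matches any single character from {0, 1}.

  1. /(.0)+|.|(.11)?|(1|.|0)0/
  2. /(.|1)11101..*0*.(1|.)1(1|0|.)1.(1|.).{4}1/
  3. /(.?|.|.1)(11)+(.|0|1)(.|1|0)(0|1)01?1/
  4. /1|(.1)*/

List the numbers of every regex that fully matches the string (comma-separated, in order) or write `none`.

1 → no match
2 → match
3 → no match
4 → no match

2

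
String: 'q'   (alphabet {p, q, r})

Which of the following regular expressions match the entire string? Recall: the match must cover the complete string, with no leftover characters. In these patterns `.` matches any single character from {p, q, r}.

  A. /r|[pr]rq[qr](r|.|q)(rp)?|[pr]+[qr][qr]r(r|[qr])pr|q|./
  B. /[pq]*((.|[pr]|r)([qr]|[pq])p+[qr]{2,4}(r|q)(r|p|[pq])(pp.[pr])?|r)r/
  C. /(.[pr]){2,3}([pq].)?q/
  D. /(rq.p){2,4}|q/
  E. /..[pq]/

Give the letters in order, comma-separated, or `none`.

A, D

A → match
B → no match — must end with 'r'
C → no match
D → match
E → no match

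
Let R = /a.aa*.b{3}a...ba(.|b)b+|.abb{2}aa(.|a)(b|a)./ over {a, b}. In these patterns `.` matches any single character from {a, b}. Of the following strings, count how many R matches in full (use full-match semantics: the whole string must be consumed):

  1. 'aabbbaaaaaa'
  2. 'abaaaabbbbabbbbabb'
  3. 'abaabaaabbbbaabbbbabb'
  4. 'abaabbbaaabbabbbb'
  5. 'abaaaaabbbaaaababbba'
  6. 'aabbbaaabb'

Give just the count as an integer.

1 → no match
2 → match
3 → no match
4 → match
5 → no match
6 → match
Total matched: 3

3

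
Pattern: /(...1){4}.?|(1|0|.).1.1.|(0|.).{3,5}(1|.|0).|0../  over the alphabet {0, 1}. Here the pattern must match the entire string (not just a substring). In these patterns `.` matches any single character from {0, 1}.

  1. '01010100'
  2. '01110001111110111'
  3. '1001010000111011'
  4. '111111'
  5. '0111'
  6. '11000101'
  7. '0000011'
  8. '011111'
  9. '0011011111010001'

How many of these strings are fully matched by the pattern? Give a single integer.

1 → match
2 → match
3 → no match
4 → match
5 → no match
6 → match
7 → match
8 → match
9 → match
Total matched: 7

7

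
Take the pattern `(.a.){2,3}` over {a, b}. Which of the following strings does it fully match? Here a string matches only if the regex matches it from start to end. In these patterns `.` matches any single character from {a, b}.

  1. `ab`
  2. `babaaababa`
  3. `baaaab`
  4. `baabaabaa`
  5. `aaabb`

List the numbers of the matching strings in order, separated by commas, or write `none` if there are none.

1 → no match
2 → no match
3 → match
4 → match
5 → no match

3, 4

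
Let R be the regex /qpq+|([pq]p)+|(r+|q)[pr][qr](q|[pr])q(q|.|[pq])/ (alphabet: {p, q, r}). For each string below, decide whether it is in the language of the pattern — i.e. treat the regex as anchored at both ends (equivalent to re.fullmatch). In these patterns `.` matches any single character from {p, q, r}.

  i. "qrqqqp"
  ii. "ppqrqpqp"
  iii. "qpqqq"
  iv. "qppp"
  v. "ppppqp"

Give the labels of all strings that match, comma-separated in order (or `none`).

i, iii, iv, v

i. "qrqqqp" → match
ii. "ppqrqpqp" → no match
iii. "qpqqq" → match
iv. "qppp" → match
v. "ppppqp" → match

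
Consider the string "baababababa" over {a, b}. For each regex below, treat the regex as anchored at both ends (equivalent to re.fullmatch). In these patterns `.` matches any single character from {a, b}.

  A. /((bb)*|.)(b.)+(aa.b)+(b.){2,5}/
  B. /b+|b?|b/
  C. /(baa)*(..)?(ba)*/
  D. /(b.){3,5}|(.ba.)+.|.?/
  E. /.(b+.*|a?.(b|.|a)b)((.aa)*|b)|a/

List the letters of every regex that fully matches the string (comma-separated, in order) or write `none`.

A → no match
B → no match
C → match
D → no match
E → no match

C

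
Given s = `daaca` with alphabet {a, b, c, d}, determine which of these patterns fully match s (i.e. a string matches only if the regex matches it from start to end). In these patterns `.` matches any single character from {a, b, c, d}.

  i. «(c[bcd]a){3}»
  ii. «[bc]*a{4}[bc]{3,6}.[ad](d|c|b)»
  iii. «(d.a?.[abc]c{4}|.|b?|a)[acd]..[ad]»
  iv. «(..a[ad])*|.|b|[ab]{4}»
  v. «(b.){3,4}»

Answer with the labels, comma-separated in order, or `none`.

iii

i → no match — must start with `c`
ii → no match
iii → match
iv → no match
v → no match — must start with `b`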